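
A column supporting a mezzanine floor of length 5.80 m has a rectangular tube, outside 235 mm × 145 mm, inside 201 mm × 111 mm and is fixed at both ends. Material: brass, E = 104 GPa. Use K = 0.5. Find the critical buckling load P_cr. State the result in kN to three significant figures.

Weak-axis I_min = (h_o·b_o³ − h_i·b_i³)/12 with b_o = 145, b_i = 111.0 mm (shorter outer/inner sides).
I_min = (235×145³ − 201.0×111.0³)/12 = 3.679×10^7 mm⁴
I = 3.679×10^7 mm⁴ = 3.679×10^-5 m⁴
Effective length L_e = K·L = 0.5 × 5.80 = 2.900 m
P_cr = π²EI / L_e² = π² × 104×10⁹ × 3.679×10^-5 / 2.900² = 4.491×10^6 N

P_cr ≈ 4490 kN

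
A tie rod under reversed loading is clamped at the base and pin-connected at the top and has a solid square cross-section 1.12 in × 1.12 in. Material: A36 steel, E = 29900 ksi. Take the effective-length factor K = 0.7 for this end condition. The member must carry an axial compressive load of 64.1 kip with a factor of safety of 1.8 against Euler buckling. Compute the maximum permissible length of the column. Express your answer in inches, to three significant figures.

L_max ≈ 26.2 in

I = a⁴/12 = 1.12⁴/12 = 0.1311 in⁴
Required critical load P_cr = n·P = 1.8 × 64.1 = 115.4 kip = 1.154×10^5 lb
From P_cr = π²EI/(K·L)²:  L = (1/K)·√(π²EI/P_cr) = (1/0.7)·√(π²×2.99×10^7×0.1311/1.154×10^5)
L = 26.2 in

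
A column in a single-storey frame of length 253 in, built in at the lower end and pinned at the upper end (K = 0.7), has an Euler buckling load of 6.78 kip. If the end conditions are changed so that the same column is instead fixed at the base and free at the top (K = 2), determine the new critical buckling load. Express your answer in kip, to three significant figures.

P_cr ∝ 1/K², so P_cr,new = P_cr,old × (K_old/K_new)² = 6.78 × (0.7/2)²
= 6.78 × 0.1225 = 0.831 kip

P_cr ≈ 0.831 kip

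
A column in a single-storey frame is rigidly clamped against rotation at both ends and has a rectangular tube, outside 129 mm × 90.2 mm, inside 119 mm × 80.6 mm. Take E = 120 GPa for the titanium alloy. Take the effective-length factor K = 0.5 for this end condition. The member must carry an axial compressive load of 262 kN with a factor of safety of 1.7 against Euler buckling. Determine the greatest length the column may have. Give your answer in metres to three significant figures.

Weak-axis I_min = (h_o·b_o³ − h_i·b_i³)/12 with b_o = 90.2, b_i = 80.60 mm (shorter outer/inner sides).
I_min = (129×90.2³ − 119.0×80.60³)/12 = 2.697×10^6 mm⁴
I = 2.697×10^-6 m⁴
Required critical load P_cr = n·P = 1.7 × 262 = 445.4 kN = 4.454×10^5 N
From P_cr = π²EI/(K·L)²:  L = (1/K)·√(π²EI/P_cr) = (1/0.5)·√(π²×1.20×10^11×2.697×10^-6/4.454×10^5)
L = 5.36 m

L_max ≈ 5.36 m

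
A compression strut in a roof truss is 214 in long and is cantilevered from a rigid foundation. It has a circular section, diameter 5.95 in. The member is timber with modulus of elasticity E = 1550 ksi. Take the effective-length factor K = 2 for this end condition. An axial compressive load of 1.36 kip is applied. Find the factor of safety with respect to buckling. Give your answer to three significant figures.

n ≈ 3.78

I = πd⁴/64 = π×5.95⁴/64 = 61.52 in⁴
Effective length L_e = K·L = 2 × 214 = 428.0 in
P_cr = π²EI / L_e² = π² × 1550×10³ × 61.52 / 428.0² = 5.138×10^3 lb
Factor of safety n = P_cr / P = 5.1379 / 1.36 = 3.78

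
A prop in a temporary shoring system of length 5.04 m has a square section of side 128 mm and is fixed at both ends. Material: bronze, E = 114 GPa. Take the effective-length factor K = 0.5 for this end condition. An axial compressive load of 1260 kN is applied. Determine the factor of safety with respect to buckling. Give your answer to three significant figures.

I = a⁴/12 = 128⁴/12 = 2.237×10^7 mm⁴
I = 2.237×10^7 mm⁴ = 2.237×10^-5 m⁴
Effective length L_e = K·L = 0.5 × 5.04 = 2.520 m
P_cr = π²EI / L_e² = π² × 114×10⁹ × 2.237×10^-5 / 2.520² = 3.963×10^6 N
Factor of safety n = P_cr / P = 3963.3 / 1260 = 3.15

n ≈ 3.15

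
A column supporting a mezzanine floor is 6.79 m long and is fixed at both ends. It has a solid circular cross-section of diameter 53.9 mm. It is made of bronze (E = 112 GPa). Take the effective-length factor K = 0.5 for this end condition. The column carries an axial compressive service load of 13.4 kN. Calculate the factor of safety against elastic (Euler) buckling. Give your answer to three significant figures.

n ≈ 2.97

I = πd⁴/64 = π×53.9⁴/64 = 4.143×10^5 mm⁴
I = 4.143×10^5 mm⁴ = 4.143×10^-7 m⁴
Effective length L_e = K·L = 0.5 × 6.79 = 3.395 m
P_cr = π²EI / L_e² = π² × 112×10⁹ × 4.143×10^-7 / 3.395² = 3.973×10^4 N
Factor of safety n = P_cr / P = 39.734 / 13.4 = 2.97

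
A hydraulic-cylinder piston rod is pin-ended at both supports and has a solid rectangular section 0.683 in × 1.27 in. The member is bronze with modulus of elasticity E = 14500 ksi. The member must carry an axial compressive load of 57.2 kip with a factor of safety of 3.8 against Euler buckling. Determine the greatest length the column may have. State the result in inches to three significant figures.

Buckling occurs about the weak axis: I_min = h·b³/12 with b = 0.683 in (the shorter side).
I_min = 1.27×0.683³/12 = 3.372×10^-2 in⁴
Required critical load P_cr = n·P = 3.8 × 57.2 = 217.4 kip = 2.174×10^5 lb
From P_cr = π²EI/(K·L)²:  L = (1/K)·√(π²EI/P_cr) = (1/1)·√(π²×1.45×10^7×3.372×10^-2/2.174×10^5)
L = 4.71 in

L_max ≈ 4.71 in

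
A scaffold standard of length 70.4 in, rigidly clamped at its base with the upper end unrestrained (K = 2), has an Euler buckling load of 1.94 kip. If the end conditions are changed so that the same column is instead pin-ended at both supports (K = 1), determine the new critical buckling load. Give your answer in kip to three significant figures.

P_cr ∝ 1/K², so P_cr,new = P_cr,old × (K_old/K_new)² = 1.94 × (2/1)²
= 1.94 × 4.000 = 7.76 kip

P_cr ≈ 7.76 kip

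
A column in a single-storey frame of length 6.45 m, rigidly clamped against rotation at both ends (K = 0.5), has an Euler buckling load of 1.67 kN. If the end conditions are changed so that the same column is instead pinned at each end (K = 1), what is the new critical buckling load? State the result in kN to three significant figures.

P_cr ≈ 0.418 kN

P_cr ∝ 1/K², so P_cr,new = P_cr,old × (K_old/K_new)² = 1.67 × (0.5/1)²
= 1.67 × 0.2500 = 0.418 kN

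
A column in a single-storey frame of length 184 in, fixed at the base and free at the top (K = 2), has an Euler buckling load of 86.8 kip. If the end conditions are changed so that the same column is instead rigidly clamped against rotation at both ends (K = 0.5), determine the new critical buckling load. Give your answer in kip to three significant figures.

P_cr ≈ 1390 kip

P_cr ∝ 1/K², so P_cr,new = P_cr,old × (K_old/K_new)² = 86.8 × (2/0.5)²
= 86.8 × 16.00 = 1390 kip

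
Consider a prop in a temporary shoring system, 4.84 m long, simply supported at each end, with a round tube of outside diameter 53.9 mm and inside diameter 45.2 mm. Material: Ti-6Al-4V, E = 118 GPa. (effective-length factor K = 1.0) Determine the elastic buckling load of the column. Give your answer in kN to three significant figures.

d_o = 53.9 mm, d_i = 45.2 mm
I = π(d_o⁴ − d_i⁴)/64 = π(53.9⁴ − 45.20⁴)/64 = 2.094×10^5 mm⁴
I = 2.094×10^5 mm⁴ = 2.094×10^-7 m⁴
Effective length L_e = K·L = 1 × 4.84 = 4.840 m
P_cr = π²EI / L_e² = π² × 118×10⁹ × 2.094×10^-7 / 4.840² = 1.041×10^4 N

P_cr ≈ 10.4 kN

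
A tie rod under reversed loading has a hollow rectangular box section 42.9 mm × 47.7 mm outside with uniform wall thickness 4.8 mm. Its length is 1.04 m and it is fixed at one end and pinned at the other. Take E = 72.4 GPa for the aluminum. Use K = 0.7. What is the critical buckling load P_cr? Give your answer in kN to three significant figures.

Inner dimensions: h_i = 47.7 − 2×4.8 = 38.10 mm, b_i = 42.9 − 2×4.8 = 33.30 mm
Weak-axis I_min = (h_o·b_o³ − h_i·b_i³)/12 with b_o = 42.9, b_i = 33.30 mm (shorter outer/inner sides).
I_min = (47.7×42.9³ − 38.10×33.30³)/12 = 1.966×10^5 mm⁴
I = 1.966×10^5 mm⁴ = 1.966×10^-7 m⁴
Effective length L_e = K·L = 0.7 × 1.04 = 0.7280 m
P_cr = π²EI / L_e² = π² × 72.4×10⁹ × 1.966×10^-7 / 0.7280² = 2.651×10^5 N

P_cr ≈ 265 kN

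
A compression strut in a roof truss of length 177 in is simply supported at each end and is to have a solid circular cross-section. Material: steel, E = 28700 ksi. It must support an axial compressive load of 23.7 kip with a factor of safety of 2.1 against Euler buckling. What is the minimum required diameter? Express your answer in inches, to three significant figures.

Required P_cr = n·P = 2.1 × 23.7 = 49.77 kip
L_e = K·L = 1 × 177 = 177.0 in
Required I = P_cr·L_e²/(π²E) = 4.977×10^4 × 177.0² / (π² × 2.87×10^7) = 5.505 in⁴
Solid circle: I = πd⁴/64  ⇒  d = (64I/π)^(1/4) = (64×5.505/π)^(1/4) = 3.25 in

d ≈ 3.25 in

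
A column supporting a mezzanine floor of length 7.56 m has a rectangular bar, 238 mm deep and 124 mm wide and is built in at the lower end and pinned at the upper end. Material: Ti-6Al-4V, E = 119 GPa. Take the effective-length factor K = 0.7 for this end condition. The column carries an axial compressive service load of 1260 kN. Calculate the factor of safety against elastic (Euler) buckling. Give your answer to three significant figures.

n ≈ 1.26

Buckling occurs about the weak axis: I_min = h·b³/12 with b = 124 mm (the shorter side).
I_min = 238×124³/12 = 3.781×10^7 mm⁴
I = 3.781×10^7 mm⁴ = 3.781×10^-5 m⁴
Effective length L_e = K·L = 0.7 × 7.56 = 5.292 m
P_cr = π²EI / L_e² = π² × 119×10⁹ × 3.781×10^-5 / 5.292² = 1.586×10^6 N
Factor of safety n = P_cr / P = 1585.9 / 1260 = 1.26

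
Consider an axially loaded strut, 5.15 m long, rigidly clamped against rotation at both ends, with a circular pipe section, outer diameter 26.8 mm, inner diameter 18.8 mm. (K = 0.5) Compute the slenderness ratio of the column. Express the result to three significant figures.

λ ≈ 315

d_o = 26.8 mm, d_i = 18.8 mm
I = π(d_o⁴ − d_i⁴)/64 = π(26.8⁴ − 18.80⁴)/64 = 1.919×10^4 mm⁴
A = 286.5 mm²;  r_min = √(I/A) = √(1.919×10^4/286.5) = 8.184 mm
L_e = K·L = 0.5 × 5.15 m = 2.575 m = 2575.0 mm
λ = L_e / r_min = 2575.0 / 8.184 = 315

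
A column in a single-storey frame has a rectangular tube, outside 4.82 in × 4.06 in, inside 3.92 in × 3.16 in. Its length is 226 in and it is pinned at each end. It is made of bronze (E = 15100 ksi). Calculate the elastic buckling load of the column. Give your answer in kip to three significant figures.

P_cr ≈ 48.4 kip

Weak-axis I_min = (h_o·b_o³ − h_i·b_i³)/12 with b_o = 4.06, b_i = 3.160 in (shorter outer/inner sides).
I_min = (4.82×4.06³ − 3.920×3.160³)/12 = 16.57 in⁴
Effective length L_e = K·L = 1 × 226 = 226.0 in
P_cr = π²EI / L_e² = π² × 15100×10³ × 16.57 / 226.0² = 4.836×10^4 lb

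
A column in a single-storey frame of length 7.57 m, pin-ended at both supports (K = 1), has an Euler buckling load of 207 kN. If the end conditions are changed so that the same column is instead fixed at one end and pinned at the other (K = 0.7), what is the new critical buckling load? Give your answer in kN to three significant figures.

P_cr ≈ 422 kN

P_cr ∝ 1/K², so P_cr,new = P_cr,old × (K_old/K_new)² = 207 × (1/0.7)²
= 207 × 2.041 = 422 kN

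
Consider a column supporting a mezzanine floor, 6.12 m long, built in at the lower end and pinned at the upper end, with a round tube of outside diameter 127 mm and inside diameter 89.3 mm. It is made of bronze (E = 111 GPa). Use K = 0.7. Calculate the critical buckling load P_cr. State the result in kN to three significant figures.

d_o = 127 mm, d_i = 89.3 mm
I = π(d_o⁴ − d_i⁴)/64 = π(127⁴ − 89.30⁴)/64 = 9.648×10^6 mm⁴
I = 9.648×10^6 mm⁴ = 9.648×10^-6 m⁴
Effective length L_e = K·L = 0.7 × 6.12 = 4.284 m
P_cr = π²EI / L_e² = π² × 111×10⁹ × 9.648×10^-6 / 4.284² = 5.759×10^5 N

P_cr ≈ 576 kN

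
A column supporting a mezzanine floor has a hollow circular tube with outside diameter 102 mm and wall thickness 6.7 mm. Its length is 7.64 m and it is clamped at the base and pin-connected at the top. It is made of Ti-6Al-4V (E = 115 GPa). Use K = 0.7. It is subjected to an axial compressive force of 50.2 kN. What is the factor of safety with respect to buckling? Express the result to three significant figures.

Inner diameter d_i = 102 − 2×6.7 = 88.60 mm
I = π(d_o⁴ − d_i⁴)/64 = π(102⁴ − 88.60⁴)/64 = 2.289×10^6 mm⁴
I = 2.289×10^6 mm⁴ = 2.289×10^-6 m⁴
Effective length L_e = K·L = 0.7 × 7.64 = 5.348 m
P_cr = π²EI / L_e² = π² × 115×10⁹ × 2.289×10^-6 / 5.348² = 9.082×10^4 N
Factor of safety n = P_cr / P = 90.817 / 50.2 = 1.81

n ≈ 1.81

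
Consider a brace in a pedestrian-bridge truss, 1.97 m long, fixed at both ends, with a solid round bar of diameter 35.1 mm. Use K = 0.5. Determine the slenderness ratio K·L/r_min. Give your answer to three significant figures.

I = πd⁴/64 = π×35.1⁴/64 = 7.451×10^4 mm⁴
A = 967.6 mm²;  r_min = √(I/A) = √(7.451×10^4/967.6) = 8.775 mm
L_e = K·L = 0.5 × 1.97 m = 0.9850 m = 985.00 mm
λ = L_e / r_min = 985.00 / 8.775 = 112

λ ≈ 112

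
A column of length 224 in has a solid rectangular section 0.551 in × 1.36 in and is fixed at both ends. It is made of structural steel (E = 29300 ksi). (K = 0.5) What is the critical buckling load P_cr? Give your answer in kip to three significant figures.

P_cr ≈ 0.437 kip

Buckling occurs about the weak axis: I_min = h·b³/12 with b = 0.551 in (the shorter side).
I_min = 1.36×0.551³/12 = 1.896×10^-2 in⁴
Effective length L_e = K·L = 0.5 × 224 = 112.0 in
P_cr = π²EI / L_e² = π² × 29300×10³ × 1.896×10^-2 / 112.0² = 437.1 lb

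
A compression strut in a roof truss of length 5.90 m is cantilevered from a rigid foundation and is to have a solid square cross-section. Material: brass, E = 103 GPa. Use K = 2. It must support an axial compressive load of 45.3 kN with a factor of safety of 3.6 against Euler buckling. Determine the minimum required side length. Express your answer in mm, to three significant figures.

Required P_cr = n·P = 3.6 × 45.3 = 163.1 kN
L_e = K·L = 2 × 5.90 = 11.80 m
Required I = P_cr·L_e²/(π²E) = 1.631×10^5 × 11.80² / (π² × 1.03×10^11) = 2.234×10^-5 m⁴
I_req = 2.234×10^7 mm⁴
Solid square: I = a⁴/12  ⇒  a = (12I)^(1/4) = (12×2.234×10^7)^(1/4) = 128 mm

a ≈ 128 mm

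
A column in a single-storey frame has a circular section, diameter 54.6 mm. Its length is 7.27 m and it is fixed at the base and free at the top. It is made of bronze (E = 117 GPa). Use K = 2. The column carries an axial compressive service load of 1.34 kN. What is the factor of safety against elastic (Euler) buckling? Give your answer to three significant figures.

n ≈ 1.78

I = πd⁴/64 = π×54.6⁴/64 = 4.363×10^5 mm⁴
I = 4.363×10^5 mm⁴ = 4.363×10^-7 m⁴
Effective length L_e = K·L = 2 × 7.27 = 14.54 m
P_cr = π²EI / L_e² = π² × 117×10⁹ × 4.363×10^-7 / 14.54² = 2.383×10^3 N
Factor of safety n = P_cr / P = 2.3829 / 1.34 = 1.78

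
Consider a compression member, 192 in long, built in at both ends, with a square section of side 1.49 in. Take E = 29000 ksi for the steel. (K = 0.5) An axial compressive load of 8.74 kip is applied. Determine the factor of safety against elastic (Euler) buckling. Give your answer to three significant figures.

n ≈ 1.46

I = a⁴/12 = 1.49⁴/12 = 0.4107 in⁴
Effective length L_e = K·L = 0.5 × 192 = 96.00 in
P_cr = π²EI / L_e² = π² × 29000×10³ × 0.4107 / 96.00² = 1.276×10^4 lb
Factor of safety n = P_cr / P = 12.756 / 8.74 = 1.46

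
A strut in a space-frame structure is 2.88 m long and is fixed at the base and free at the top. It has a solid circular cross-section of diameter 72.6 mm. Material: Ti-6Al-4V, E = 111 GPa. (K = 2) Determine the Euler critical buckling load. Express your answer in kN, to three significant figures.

I = πd⁴/64 = π×72.6⁴/64 = 1.364×10^6 mm⁴
I = 1.364×10^6 mm⁴ = 1.364×10^-6 m⁴
Effective length L_e = K·L = 2 × 2.88 = 5.760 m
P_cr = π²EI / L_e² = π² × 111×10⁹ × 1.364×10^-6 / 5.760² = 4.503×10^4 N

P_cr ≈ 45.0 kN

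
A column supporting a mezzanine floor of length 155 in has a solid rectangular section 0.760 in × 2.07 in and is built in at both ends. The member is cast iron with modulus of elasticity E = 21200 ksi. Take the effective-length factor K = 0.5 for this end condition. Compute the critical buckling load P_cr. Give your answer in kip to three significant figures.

P_cr ≈ 2.64 kip

Buckling occurs about the weak axis: I_min = h·b³/12 with b = 0.760 in (the shorter side).
I_min = 2.07×0.760³/12 = 7.572×10^-2 in⁴
Effective length L_e = K·L = 0.5 × 155 = 77.50 in
P_cr = π²EI / L_e² = π² × 21200×10³ × 7.572×10^-2 / 77.50² = 2.638×10^3 lb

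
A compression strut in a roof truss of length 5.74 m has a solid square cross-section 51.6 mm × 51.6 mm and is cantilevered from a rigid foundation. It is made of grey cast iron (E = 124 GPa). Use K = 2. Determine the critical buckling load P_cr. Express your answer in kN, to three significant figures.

I = a⁴/12 = 51.6⁴/12 = 5.908×10^5 mm⁴
I = 5.908×10^5 mm⁴ = 5.908×10^-7 m⁴
Effective length L_e = K·L = 2 × 5.74 = 11.48 m
P_cr = π²EI / L_e² = π² × 124×10⁹ × 5.908×10^-7 / 11.48² = 5.486×10^3 N

P_cr ≈ 5.49 kN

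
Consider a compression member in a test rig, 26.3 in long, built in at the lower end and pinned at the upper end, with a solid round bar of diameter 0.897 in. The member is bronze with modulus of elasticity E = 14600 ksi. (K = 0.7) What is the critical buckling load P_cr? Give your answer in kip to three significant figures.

P_cr ≈ 13.5 kip

I = πd⁴/64 = π×0.897⁴/64 = 3.178×10^-2 in⁴
Effective length L_e = K·L = 0.7 × 26.3 = 18.41 in
P_cr = π²EI / L_e² = π² × 14600×10³ × 3.178×10^-2 / 18.41² = 1.351×10^4 lb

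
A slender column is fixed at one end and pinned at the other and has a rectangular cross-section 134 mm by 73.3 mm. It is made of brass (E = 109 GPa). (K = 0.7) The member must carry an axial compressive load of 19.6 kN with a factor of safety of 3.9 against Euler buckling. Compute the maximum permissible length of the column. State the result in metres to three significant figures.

L_max ≈ 11.2 m

Buckling occurs about the weak axis: I_min = h·b³/12 with b = 73.3 mm (the shorter side).
I_min = 134×73.3³/12 = 4.398×10^6 mm⁴
I = 4.398×10^-6 m⁴
Required critical load P_cr = n·P = 3.9 × 19.6 = 76.44 kN = 7.644×10^4 N
From P_cr = π²EI/(K·L)²:  L = (1/K)·√(π²EI/P_cr) = (1/0.7)·√(π²×1.09×10^11×4.398×10^-6/7.644×10^4)
L = 11.2 m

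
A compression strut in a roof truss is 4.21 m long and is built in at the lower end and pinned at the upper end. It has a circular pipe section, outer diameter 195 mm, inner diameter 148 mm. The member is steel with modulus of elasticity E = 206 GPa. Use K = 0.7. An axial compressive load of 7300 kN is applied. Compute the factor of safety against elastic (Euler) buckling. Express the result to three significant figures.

d_o = 195 mm, d_i = 148 mm
I = π(d_o⁴ − d_i⁴)/64 = π(195⁴ − 148.0⁴)/64 = 4.742×10^7 mm⁴
I = 4.742×10^7 mm⁴ = 4.742×10^-5 m⁴
Effective length L_e = K·L = 0.7 × 4.21 = 2.947 m
P_cr = π²EI / L_e² = π² × 206×10⁹ × 4.742×10^-5 / 2.947² = 1.110×10^7 N
Factor of safety n = P_cr / P = 11102 / 7300 = 1.52

n ≈ 1.52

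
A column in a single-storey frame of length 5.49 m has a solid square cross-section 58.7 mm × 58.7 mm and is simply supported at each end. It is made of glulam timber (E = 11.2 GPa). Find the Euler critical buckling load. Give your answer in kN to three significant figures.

I = a⁴/12 = 58.7⁴/12 = 9.894×10^5 mm⁴
I = 9.894×10^5 mm⁴ = 9.894×10^-7 m⁴
Effective length L_e = K·L = 1 × 5.49 = 5.490 m
P_cr = π²EI / L_e² = π² × 11.2×10⁹ × 9.894×10^-7 / 5.490² = 3.629×10^3 N

P_cr ≈ 3.63 kN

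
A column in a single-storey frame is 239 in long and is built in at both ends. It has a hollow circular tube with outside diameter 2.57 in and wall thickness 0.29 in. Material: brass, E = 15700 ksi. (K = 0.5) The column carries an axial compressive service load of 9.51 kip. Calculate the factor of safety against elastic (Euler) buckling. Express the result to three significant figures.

n ≈ 1.57

Inner diameter d_i = 2.57 − 2×0.29 = 1.990 in
I = π(d_o⁴ − d_i⁴)/64 = π(2.57⁴ − 1.990⁴)/64 = 1.372 in⁴
Effective length L_e = K·L = 0.5 × 239 = 119.5 in
P_cr = π²EI / L_e² = π² × 15700×10³ × 1.372 / 119.5² = 1.488×10^4 lb
Factor of safety n = P_cr / P = 14.883 / 9.51 = 1.57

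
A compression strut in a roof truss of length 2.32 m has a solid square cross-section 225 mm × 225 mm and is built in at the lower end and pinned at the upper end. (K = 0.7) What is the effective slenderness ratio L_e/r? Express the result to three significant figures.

λ ≈ 25.0

For a square r = a/√12 = 225/√12 = 64.95 mm
L_e = K·L = 0.7 × 2.32 m = 1.624 m = 1624.0 mm
λ = L_e / r_min = 1624.0 / 64.95 = 25.0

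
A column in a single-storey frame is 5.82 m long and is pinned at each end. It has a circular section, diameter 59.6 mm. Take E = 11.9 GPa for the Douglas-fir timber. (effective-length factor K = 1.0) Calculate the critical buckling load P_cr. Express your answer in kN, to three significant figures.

P_cr ≈ 2.15 kN

I = πd⁴/64 = π×59.6⁴/64 = 6.194×10^5 mm⁴
I = 6.194×10^5 mm⁴ = 6.194×10^-7 m⁴
Effective length L_e = K·L = 1 × 5.82 = 5.820 m
P_cr = π²EI / L_e² = π² × 11.9×10⁹ × 6.194×10^-7 / 5.820² = 2.148×10^3 N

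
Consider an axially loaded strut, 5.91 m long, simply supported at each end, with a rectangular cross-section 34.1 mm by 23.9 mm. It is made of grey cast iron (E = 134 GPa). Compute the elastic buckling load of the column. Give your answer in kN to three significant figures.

Buckling occurs about the weak axis: I_min = h·b³/12 with b = 23.9 mm (the shorter side).
I_min = 34.1×23.9³/12 = 3.879×10^4 mm⁴
I = 3.879×10^4 mm⁴ = 3.879×10^-8 m⁴
Effective length L_e = K·L = 1 × 5.91 = 5.910 m
P_cr = π²EI / L_e² = π² × 134×10⁹ × 3.879×10^-8 / 5.910² = 1.469×10^3 N

P_cr ≈ 1.47 kN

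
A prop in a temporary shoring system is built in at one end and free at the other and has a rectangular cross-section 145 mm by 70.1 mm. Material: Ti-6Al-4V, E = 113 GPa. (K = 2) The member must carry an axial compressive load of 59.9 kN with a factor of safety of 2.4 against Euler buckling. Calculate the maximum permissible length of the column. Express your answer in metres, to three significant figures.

Buckling occurs about the weak axis: I_min = h·b³/12 with b = 70.1 mm (the shorter side).
I_min = 145×70.1³/12 = 4.162×10^6 mm⁴
I = 4.162×10^-6 m⁴
Required critical load P_cr = n·P = 2.4 × 59.9 = 143.8 kN = 1.438×10^5 N
From P_cr = π²EI/(K·L)²:  L = (1/K)·√(π²EI/P_cr) = (1/2)·√(π²×1.13×10^11×4.162×10^-6/1.438×10^5)
L = 2.84 m

L_max ≈ 2.84 m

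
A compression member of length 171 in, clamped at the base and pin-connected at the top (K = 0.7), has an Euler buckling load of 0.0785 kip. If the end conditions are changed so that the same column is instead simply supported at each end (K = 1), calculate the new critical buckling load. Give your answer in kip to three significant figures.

P_cr ∝ 1/K², so P_cr,new = P_cr,old × (K_old/K_new)² = 0.0785 × (0.7/1)²
= 0.0785 × 0.4900 = 0.0385 kip

P_cr ≈ 0.0385 kip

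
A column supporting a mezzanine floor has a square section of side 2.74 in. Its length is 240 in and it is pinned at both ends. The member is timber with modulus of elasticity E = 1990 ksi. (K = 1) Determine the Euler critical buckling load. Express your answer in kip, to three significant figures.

P_cr ≈ 1.60 kip

I = a⁴/12 = 2.74⁴/12 = 4.697 in⁴
Effective length L_e = K·L = 1 × 240 = 240.0 in
P_cr = π²EI / L_e² = π² × 1990×10³ × 4.697 / 240.0² = 1.602×10^3 lb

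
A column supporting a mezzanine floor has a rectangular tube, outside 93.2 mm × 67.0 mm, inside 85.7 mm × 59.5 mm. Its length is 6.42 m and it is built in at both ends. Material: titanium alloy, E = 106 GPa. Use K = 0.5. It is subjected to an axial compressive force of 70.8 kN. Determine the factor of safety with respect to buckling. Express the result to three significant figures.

Weak-axis I_min = (h_o·b_o³ − h_i·b_i³)/12 with b_o = 67.0, b_i = 59.50 mm (shorter outer/inner sides).
I_min = (93.2×67.0³ − 85.70×59.50³)/12 = 8.316×10^5 mm⁴
I = 8.316×10^5 mm⁴ = 8.316×10^-7 m⁴
Effective length L_e = K·L = 0.5 × 6.42 = 3.210 m
P_cr = π²EI / L_e² = π² × 106×10⁹ × 8.316×10^-7 / 3.210² = 8.443×10^4 N
Factor of safety n = P_cr / P = 84.430 / 70.8 = 1.19

n ≈ 1.19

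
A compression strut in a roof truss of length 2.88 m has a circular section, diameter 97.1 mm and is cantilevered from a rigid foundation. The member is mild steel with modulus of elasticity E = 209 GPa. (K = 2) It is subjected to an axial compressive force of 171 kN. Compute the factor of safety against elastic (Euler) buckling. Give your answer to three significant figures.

I = πd⁴/64 = π×97.1⁴/64 = 4.364×10^6 mm⁴
I = 4.364×10^6 mm⁴ = 4.364×10^-6 m⁴
Effective length L_e = K·L = 2 × 2.88 = 5.760 m
P_cr = π²EI / L_e² = π² × 209×10⁹ × 4.364×10^-6 / 5.760² = 2.713×10^5 N
Factor of safety n = P_cr / P = 271.30 / 171 = 1.59

n ≈ 1.59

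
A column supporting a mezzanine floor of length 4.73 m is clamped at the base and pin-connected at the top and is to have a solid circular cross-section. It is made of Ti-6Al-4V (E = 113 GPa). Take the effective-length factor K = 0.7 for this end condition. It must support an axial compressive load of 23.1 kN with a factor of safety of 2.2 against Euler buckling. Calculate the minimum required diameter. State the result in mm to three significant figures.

Required P_cr = n·P = 2.2 × 23.1 = 50.82 kN
L_e = K·L = 0.7 × 4.73 = 3.311 m
Required I = P_cr·L_e²/(π²E) = 5.082×10^4 × 3.311² / (π² × 1.13×10^11) = 4.995×10^-7 m⁴
I_req = 4.995×10^5 mm⁴
Solid circle: I = πd⁴/64  ⇒  d = (64I/π)^(1/4) = (64×4.995×10^5/π)^(1/4) = 56.5 mm

d ≈ 56.5 mm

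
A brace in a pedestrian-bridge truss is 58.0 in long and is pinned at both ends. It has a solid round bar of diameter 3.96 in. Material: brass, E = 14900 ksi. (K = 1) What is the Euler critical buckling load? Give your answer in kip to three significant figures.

I = πd⁴/64 = π×3.96⁴/64 = 12.07 in⁴
Effective length L_e = K·L = 1 × 58.0 = 58.00 in
P_cr = π²EI / L_e² = π² × 14900×10³ × 12.07 / 58.00² = 5.277×10^5 lb

P_cr ≈ 528 kip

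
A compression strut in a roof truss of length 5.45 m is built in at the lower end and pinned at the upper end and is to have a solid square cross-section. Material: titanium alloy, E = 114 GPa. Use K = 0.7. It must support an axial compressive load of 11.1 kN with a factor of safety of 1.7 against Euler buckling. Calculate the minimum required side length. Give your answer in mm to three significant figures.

a ≈ 41.4 mm

Required P_cr = n·P = 1.7 × 11.1 = 18.87 kN
L_e = K·L = 0.7 × 5.45 = 3.815 m
Required I = P_cr·L_e²/(π²E) = 1.887×10^4 × 3.815² / (π² × 1.14×10^11) = 2.441×10^-7 m⁴
I_req = 2.441×10^5 mm⁴
Solid square: I = a⁴/12  ⇒  a = (12I)^(1/4) = (12×2.441×10^5)^(1/4) = 41.4 mm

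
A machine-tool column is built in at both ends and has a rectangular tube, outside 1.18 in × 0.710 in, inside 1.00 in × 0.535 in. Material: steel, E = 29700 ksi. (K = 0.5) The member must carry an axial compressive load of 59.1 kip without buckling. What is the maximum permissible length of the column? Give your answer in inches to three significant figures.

Weak-axis I_min = (h_o·b_o³ − h_i·b_i³)/12 with b_o = 0.710, b_i = 0.5350 in (shorter outer/inner sides).
I_min = (1.18×0.710³ − 1.000×0.5350³)/12 = 2.243×10^-2 in⁴
At the buckling limit P_cr = P = 5.910×10^4 lb
From P_cr = π²EI/(K·L)²:  L = (1/K)·√(π²EI/P_cr) = (1/0.5)·√(π²×2.97×10^7×2.243×10^-2/5.910×10^4)
L = 21.1 in

L_max ≈ 21.1 in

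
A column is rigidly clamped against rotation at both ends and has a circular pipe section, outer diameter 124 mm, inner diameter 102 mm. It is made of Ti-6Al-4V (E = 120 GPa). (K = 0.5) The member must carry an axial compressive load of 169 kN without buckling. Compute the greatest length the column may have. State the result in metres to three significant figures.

d_o = 124 mm, d_i = 102 mm
I = π(d_o⁴ − d_i⁴)/64 = π(124⁴ − 102.0⁴)/64 = 6.292×10^6 mm⁴
I = 6.292×10^-6 m⁴
At the buckling limit P_cr = P = 1.690×10^5 N
From P_cr = π²EI/(K·L)²:  L = (1/K)·√(π²EI/P_cr) = (1/0.5)·√(π²×1.20×10^11×6.292×10^-6/1.690×10^5)
L = 13.3 m

L_max ≈ 13.3 m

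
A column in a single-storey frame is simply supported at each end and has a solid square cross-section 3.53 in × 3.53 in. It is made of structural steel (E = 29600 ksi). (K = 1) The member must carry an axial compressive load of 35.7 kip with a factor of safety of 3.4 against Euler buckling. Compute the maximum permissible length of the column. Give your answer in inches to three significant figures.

L_max ≈ 176 in

I = a⁴/12 = 3.53⁴/12 = 12.94 in⁴
Required critical load P_cr = n·P = 3.4 × 35.7 = 121.4 kip = 1.214×10^5 lb
From P_cr = π²EI/(K·L)²:  L = (1/K)·√(π²EI/P_cr) = (1/1)·√(π²×2.96×10^7×12.94/1.214×10^5)
L = 176 in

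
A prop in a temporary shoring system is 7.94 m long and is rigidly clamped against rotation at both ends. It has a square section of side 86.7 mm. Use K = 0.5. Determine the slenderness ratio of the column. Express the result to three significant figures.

λ ≈ 159

For a square r = a/√12 = 86.7/√12 = 25.03 mm
L_e = K·L = 0.5 × 7.94 m = 3.970 m = 3970.0 mm
λ = L_e / r_min = 3970.0 / 25.03 = 159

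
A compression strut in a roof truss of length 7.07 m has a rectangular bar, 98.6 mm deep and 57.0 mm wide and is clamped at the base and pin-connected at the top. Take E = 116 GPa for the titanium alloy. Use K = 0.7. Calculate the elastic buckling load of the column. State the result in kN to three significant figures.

Buckling occurs about the weak axis: I_min = h·b³/12 with b = 57.0 mm (the shorter side).
I_min = 98.6×57.0³/12 = 1.522×10^6 mm⁴
I = 1.522×10^6 mm⁴ = 1.522×10^-6 m⁴
Effective length L_e = K·L = 0.7 × 7.07 = 4.949 m
P_cr = π²EI / L_e² = π² × 116×10⁹ × 1.522×10^-6 / 4.949² = 7.113×10^4 N

P_cr ≈ 71.1 kN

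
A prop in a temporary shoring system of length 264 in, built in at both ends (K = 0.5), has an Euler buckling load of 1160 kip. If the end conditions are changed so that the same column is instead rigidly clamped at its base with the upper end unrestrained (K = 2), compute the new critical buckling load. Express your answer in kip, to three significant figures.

P_cr ∝ 1/K², so P_cr,new = P_cr,old × (K_old/K_new)² = 1160 × (0.5/2)²
= 1160 × 0.06250 = 72.5 kip

P_cr ≈ 72.5 kip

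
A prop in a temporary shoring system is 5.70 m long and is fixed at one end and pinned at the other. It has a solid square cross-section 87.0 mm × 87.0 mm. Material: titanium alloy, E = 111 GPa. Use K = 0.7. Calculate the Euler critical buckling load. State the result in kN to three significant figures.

I = a⁴/12 = 87.0⁴/12 = 4.774×10^6 mm⁴
I = 4.774×10^6 mm⁴ = 4.774×10^-6 m⁴
Effective length L_e = K·L = 0.7 × 5.70 = 3.990 m
P_cr = π²EI / L_e² = π² × 111×10⁹ × 4.774×10^-6 / 3.990² = 3.285×10^5 N

P_cr ≈ 329 kN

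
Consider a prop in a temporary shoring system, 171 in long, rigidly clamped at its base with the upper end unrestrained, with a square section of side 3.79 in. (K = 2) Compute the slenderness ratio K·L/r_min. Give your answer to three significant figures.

I = a⁴/12 = 3.79⁴/12 = 17.19 in⁴
A = 14.36 in²;  r_min = √(I/A) = √(17.19/14.36) = 1.094 in
L_e = K·L = 2 × 171 = 342.0 in
λ = L_e / r_min = 342.00 / 1.094 = 313

λ ≈ 313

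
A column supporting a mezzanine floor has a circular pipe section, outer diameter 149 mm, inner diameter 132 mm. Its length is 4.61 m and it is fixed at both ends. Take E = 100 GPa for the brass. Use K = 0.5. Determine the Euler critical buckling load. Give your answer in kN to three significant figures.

d_o = 149 mm, d_i = 132 mm
I = π(d_o⁴ − d_i⁴)/64 = π(149⁴ − 132.0⁴)/64 = 9.292×10^6 mm⁴
I = 9.292×10^6 mm⁴ = 9.292×10^-6 m⁴
Effective length L_e = K·L = 0.5 × 4.61 = 2.305 m
P_cr = π²EI / L_e² = π² × 100×10⁹ × 9.292×10^-6 / 2.305² = 1.726×10^6 N

P_cr ≈ 1730 kN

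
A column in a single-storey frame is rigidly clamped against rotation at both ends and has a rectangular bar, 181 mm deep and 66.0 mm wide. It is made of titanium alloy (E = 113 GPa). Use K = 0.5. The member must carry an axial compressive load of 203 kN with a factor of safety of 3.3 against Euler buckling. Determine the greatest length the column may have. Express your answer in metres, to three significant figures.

Buckling occurs about the weak axis: I_min = h·b³/12 with b = 66.0 mm (the shorter side).
I_min = 181×66.0³/12 = 4.336×10^6 mm⁴
I = 4.336×10^-6 m⁴
Required critical load P_cr = n·P = 3.3 × 203 = 669.9 kN = 6.699×10^5 N
From P_cr = π²EI/(K·L)²:  L = (1/K)·√(π²EI/P_cr) = (1/0.5)·√(π²×1.13×10^11×4.336×10^-6/6.699×10^5)
L = 5.37 m

L_max ≈ 5.37 m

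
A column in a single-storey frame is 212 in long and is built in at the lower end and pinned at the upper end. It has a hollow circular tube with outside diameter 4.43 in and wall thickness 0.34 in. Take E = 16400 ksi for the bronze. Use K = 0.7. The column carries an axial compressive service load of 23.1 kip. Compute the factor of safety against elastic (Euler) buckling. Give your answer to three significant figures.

n ≈ 2.93

Inner diameter d_i = 4.43 − 2×0.34 = 3.750 in
I = π(d_o⁴ − d_i⁴)/64 = π(4.43⁴ − 3.750⁴)/64 = 9.198 in⁴
Effective length L_e = K·L = 0.7 × 212 = 148.4 in
P_cr = π²EI / L_e² = π² × 16400×10³ × 9.198 / 148.4² = 6.760×10^4 lb
Factor of safety n = P_cr / P = 67.604 / 23.1 = 2.93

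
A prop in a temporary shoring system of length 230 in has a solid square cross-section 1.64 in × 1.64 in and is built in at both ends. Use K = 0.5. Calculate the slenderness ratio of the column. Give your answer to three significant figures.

λ ≈ 243

For a square r = a/√12 = 1.64/√12 = 0.4734 in
L_e = K·L = 0.5 × 230 = 115.0 in
λ = L_e / r_min = 115.00 / 0.4734 = 243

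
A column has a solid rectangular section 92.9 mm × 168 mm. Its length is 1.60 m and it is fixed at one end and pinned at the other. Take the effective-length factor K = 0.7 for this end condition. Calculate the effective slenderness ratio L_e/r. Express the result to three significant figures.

For a rectangle r_min = b/√12 = 92.9/√12 = 26.82 mm
L_e = K·L = 0.7 × 1.60 m = 1.120 m = 1120.0 mm
λ = L_e / r_min = 1120.0 / 26.82 = 41.8

λ ≈ 41.8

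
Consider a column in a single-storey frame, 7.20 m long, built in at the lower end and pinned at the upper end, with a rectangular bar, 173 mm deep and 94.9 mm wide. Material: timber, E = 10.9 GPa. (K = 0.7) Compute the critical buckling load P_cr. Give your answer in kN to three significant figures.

Buckling occurs about the weak axis: I_min = h·b³/12 with b = 94.9 mm (the shorter side).
I_min = 173×94.9³/12 = 1.232×10^7 mm⁴
I = 1.232×10^7 mm⁴ = 1.232×10^-5 m⁴
Effective length L_e = K·L = 0.7 × 7.20 = 5.040 m
P_cr = π²EI / L_e² = π² × 10.9×10⁹ × 1.232×10^-5 / 5.040² = 5.218×10^4 N

P_cr ≈ 52.2 kN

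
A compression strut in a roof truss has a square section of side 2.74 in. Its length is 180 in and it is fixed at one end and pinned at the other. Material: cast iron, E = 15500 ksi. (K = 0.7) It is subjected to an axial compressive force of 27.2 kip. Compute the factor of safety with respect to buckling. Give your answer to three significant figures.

n ≈ 1.66

I = a⁴/12 = 2.74⁴/12 = 4.697 in⁴
Effective length L_e = K·L = 0.7 × 180 = 126.0 in
P_cr = π²EI / L_e² = π² × 15500×10³ × 4.697 / 126.0² = 4.526×10^4 lb
Factor of safety n = P_cr / P = 45.260 / 27.2 = 1.66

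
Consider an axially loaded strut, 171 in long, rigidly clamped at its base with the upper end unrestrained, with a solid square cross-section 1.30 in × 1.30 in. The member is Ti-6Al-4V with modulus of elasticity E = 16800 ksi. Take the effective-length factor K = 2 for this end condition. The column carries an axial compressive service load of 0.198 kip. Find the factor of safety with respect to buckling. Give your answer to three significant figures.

n ≈ 1.70

I = a⁴/12 = 1.30⁴/12 = 0.2380 in⁴
Effective length L_e = K·L = 2 × 171 = 342.0 in
P_cr = π²EI / L_e² = π² × 16800×10³ × 0.2380 / 342.0² = 337.4 lb
Factor of safety n = P_cr / P = 0.33740 / 0.198 = 1.70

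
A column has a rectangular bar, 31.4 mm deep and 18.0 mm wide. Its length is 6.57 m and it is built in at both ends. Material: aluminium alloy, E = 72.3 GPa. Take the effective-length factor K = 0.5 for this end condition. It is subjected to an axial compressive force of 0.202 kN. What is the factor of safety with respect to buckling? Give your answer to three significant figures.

Buckling occurs about the weak axis: I_min = h·b³/12 with b = 18.0 mm (the shorter side).
I_min = 31.4×18.0³/12 = 1.526×10^4 mm⁴
I = 1.526×10^4 mm⁴ = 1.526×10^-8 m⁴
Effective length L_e = K·L = 0.5 × 6.57 = 3.285 m
P_cr = π²EI / L_e² = π² × 72.3×10⁹ × 1.526×10^-8 / 3.285² = 1.009×10^3 N
Factor of safety n = P_cr / P = 1.0091 / 0.202 = 5.00

n ≈ 5.00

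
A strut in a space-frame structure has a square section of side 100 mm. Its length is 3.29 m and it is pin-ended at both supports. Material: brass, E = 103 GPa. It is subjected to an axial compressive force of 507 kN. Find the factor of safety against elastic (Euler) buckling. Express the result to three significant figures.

n ≈ 1.54

I = a⁴/12 = 100⁴/12 = 8.333×10^6 mm⁴
I = 8.333×10^6 mm⁴ = 8.333×10^-6 m⁴
Effective length L_e = K·L = 1 × 3.29 = 3.290 m
P_cr = π²EI / L_e² = π² × 103×10⁹ × 8.333×10^-6 / 3.290² = 7.826×10^5 N
Factor of safety n = P_cr / P = 782.64 / 507 = 1.54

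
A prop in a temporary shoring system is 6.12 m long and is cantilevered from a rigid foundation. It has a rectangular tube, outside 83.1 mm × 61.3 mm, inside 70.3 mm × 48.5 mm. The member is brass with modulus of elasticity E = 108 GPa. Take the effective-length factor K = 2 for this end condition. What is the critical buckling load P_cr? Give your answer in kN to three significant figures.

P_cr ≈ 6.59 kN

Weak-axis I_min = (h_o·b_o³ − h_i·b_i³)/12 with b_o = 61.3, b_i = 48.50 mm (shorter outer/inner sides).
I_min = (83.1×61.3³ − 70.30×48.50³)/12 = 9.268×10^5 mm⁴
I = 9.268×10^5 mm⁴ = 9.268×10^-7 m⁴
Effective length L_e = K·L = 2 × 6.12 = 12.24 m
P_cr = π²EI / L_e² = π² × 108×10⁹ × 9.268×10^-7 / 12.24² = 6.594×10^3 N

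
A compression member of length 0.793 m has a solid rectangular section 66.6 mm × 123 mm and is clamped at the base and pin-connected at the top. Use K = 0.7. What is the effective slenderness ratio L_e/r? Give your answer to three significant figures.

λ ≈ 28.9

For a rectangle r_min = b/√12 = 66.6/√12 = 19.23 mm
L_e = K·L = 0.7 × 0.793 m = 0.5551 m = 555.10 mm
λ = L_e / r_min = 555.10 / 19.23 = 28.9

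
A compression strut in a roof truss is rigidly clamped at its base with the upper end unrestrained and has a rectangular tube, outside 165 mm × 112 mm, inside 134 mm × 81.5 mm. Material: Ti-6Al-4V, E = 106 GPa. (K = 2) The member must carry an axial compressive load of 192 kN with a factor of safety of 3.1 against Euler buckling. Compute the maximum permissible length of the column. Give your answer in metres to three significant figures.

Weak-axis I_min = (h_o·b_o³ − h_i·b_i³)/12 with b_o = 112, b_i = 81.50 mm (shorter outer/inner sides).
I_min = (165×112³ − 134.0×81.50³)/12 = 1.327×10^7 mm⁴
I = 1.327×10^-5 m⁴
Required critical load P_cr = n·P = 3.1 × 192 = 595.2 kN = 5.952×10^5 N
From P_cr = π²EI/(K·L)²:  L = (1/K)·√(π²EI/P_cr) = (1/2)·√(π²×1.06×10^11×1.327×10^-5/5.952×10^5)
L = 2.42 m

L_max ≈ 2.42 m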